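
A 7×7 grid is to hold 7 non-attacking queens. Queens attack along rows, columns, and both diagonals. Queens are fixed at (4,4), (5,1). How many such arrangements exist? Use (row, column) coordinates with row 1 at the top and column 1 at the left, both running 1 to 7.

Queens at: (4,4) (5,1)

Branch on row 1: col 2 → 1; col 3 → 0; col 6 → 1.
Sum: 1 + 0 + 1 = 2.

2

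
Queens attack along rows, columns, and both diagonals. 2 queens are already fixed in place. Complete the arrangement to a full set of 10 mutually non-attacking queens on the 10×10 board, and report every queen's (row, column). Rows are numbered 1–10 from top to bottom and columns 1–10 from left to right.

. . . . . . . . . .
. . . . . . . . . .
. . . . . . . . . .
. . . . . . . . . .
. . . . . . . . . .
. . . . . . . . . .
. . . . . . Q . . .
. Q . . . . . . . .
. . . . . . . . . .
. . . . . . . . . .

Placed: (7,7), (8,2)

Row 1: attacked by (7,7)→{1,7}; (8,2)→{2,9}. Safe: 3, 4, 5, 6, 8, 10. Place at column 5.
Row 2: attacked by (1,5)→{4,5,6}; (7,7)→{2,7}; (8,2)→{2,8}. Safe: 1, 3, 9, 10. Place at column 10.
Row 3: attacked by (1,5)→{3,5,7}; (2,10)→{9,10}; (7,7)→{3,7}; (8,2)→{2,7}. Safe: 1, 4, 6, 8. Place at column 8.
Row 4: attacked by (1,5)→{2,5,8}; (2,10)→{8,10}; (3,8)→{7,8,9}; (7,7)→{4,7,10}; (8,2)→{2,6}. Safe: 1, 3. Place at column 1.
Row 5: attacked by (1,5)→{1,5,9}; (2,10)→{7,10}; (3,8)→{6,8,10}; (4,1)→{1,2}; (7,7)→{5,7,9}; (8,2)→{2,5}. Safe: 3, 4. Place at column 3.
Row 6: attacked by (1,5)→{5,10}; (2,10)→{6,10}; (3,8)→{5,8}; (4,1)→{1,3}; (5,3)→{2,3,4}; (7,7)→{6,7,8}; (8,2)→{2,4}. Safe: 9. Place at column 9.
Row 9: attacked by (1,5)→{5}; (2,10)→{3,10}; (3,8)→{2,8}; (4,1)→{1,6}; (5,3)→{3,7}; (6,9)→{6,9}; (7,7)→{5,7,9}; (8,2)→{1,2,3}. Safe: 4. Place at column 4.
Row 10: attacked by (1,5)→{5}; (2,10)→{2,10}; (3,8)→{1,8}; (4,1)→{1,7}; (5,3)→{3,8}; (6,9)→{5,9}; (7,7)→{4,7,10}; (8,2)→{2,4}; (9,4)→{3,4,5}. Safe: 6. Place at column 6.
Columns [5, 10, 8, 1, 3, 9, 7, 2, 4, 6], r−c [-4, -8, -5, 3, 2, -3, 0, 6, 5, 4], r+c [6, 12, 11, 5, 8, 15, 14, 10, 13, 16] are all distinct, so no two queens attack.

(1,5) (2,10) (3,8) (4,1) (5,3) (6,9) (7,7) (8,2) (9,4) (10,6)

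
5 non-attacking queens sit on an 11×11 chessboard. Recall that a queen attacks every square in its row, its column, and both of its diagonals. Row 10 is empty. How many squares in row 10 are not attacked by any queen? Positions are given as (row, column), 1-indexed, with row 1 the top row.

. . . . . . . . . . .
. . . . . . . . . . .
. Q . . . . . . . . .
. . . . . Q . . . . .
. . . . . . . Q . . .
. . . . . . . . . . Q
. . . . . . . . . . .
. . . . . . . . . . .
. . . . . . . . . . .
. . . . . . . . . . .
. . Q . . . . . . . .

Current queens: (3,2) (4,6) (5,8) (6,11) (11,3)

3

(3,2) attacks row 10 at column 2 and diagonals 9.
(4,6) attacks row 10 at column 6.
(5,8) attacks row 10 at column 8 and diagonals 3.
(6,11) attacks row 10 at column 11 and diagonals 7.
(11,3) attacks row 10 at column 3 and diagonals 2, 4.
Attacked columns: {2, 3, 4, 6, 7, 8, 9, 11}. Safe: {1, 5, 10}.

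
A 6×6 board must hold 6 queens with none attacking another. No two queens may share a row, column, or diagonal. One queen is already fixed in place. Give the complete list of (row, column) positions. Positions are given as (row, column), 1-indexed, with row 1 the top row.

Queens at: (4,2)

(1,4) (2,1) (3,5) (4,2) (5,6) (6,3)

Row 1: attacked by (4,2)→{2,5}. Safe: 1, 3, 4, 6. Place at column 4.
Row 2: attacked by (1,4)→{3,4,5}; (4,2)→{2,4}. Safe: 1, 6. Place at column 1.
Row 3: attacked by (1,4)→{2,4,6}; (2,1)→{1,2}; (4,2)→{1,2,3}. Safe: 5. Place at column 5.
Row 5: attacked by (1,4)→{4}; (2,1)→{1,4}; (3,5)→{3,5}; (4,2)→{1,2,3}. Safe: 6. Place at column 6.
Row 6: attacked by (1,4)→{4}; (2,1)→{1,5}; (3,5)→{2,5}; (4,2)→{2,4}; (5,6)→{5,6}. Safe: 3. Place at column 3.
Columns [4, 1, 5, 2, 6, 3], r−c [-3, 1, -2, 2, -1, 3], r+c [5, 3, 8, 6, 11, 9] are all distinct, so no two queens attack.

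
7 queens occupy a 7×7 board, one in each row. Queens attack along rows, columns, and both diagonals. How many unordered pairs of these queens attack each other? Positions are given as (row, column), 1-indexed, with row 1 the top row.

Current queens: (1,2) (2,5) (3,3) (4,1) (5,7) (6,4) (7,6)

All columns are distinct and no two queens satisfy |Δrow| = |Δcol|, so no pair attacks.

0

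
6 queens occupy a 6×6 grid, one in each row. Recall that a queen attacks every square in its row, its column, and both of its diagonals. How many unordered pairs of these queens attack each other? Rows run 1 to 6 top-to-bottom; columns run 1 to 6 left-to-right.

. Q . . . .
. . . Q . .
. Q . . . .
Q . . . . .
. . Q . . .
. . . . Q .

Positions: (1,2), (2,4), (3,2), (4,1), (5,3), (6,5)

3

Same column: (1,2)–(3,2) (column 2).
Same diagonal: (3,2)–(4,1) (|3−4| = |2−1| = 1); (3,2)–(6,5) (|3−6| = |2−5| = 3).
Total attacking pairs: 3.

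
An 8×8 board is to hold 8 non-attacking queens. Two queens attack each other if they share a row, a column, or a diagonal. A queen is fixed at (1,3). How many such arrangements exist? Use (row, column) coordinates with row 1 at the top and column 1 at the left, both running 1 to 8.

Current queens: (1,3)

Branch on row 2: col 1 → 1; col 5 → 4; col 6 → 8; col 7 → 2; col 8 → 1.
Sum: 1 + 4 + 8 + 2 + 1 = 16.

16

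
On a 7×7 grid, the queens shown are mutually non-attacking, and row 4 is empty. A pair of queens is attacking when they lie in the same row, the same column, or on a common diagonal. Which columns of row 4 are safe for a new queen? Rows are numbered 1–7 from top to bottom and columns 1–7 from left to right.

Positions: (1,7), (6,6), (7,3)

columns 1, 2, 5

(1,7) attacks row 4 at column 7 and diagonals 4.
(6,6) attacks row 4 at column 6 and diagonals 4.
(7,3) attacks row 4 at column 3 and diagonals 6.
Attacked columns: {3, 4, 6, 7}. Safe: {1, 2, 5}.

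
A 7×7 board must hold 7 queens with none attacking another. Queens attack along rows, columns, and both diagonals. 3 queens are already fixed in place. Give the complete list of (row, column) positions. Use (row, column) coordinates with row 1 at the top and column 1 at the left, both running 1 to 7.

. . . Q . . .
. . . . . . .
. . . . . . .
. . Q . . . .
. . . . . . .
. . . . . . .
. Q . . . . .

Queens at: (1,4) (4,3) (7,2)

Row 2: attacked by (1,4)→{3,4,5}; (4,3)→{1,3,5}; (7,2)→{2,7}. Safe: 6. Place at column 6.
Row 3: attacked by (1,4)→{2,4,6}; (2,6)→{5,6,7}; (4,3)→{2,3,4}; (7,2)→{2,6}. Safe: 1. Place at column 1.
Row 5: attacked by (1,4)→{4}; (2,6)→{3,6}; (3,1)→{1,3}; (4,3)→{2,3,4}; (7,2)→{2,4}. Safe: 5, 7. Place at column 5.
Row 6: attacked by (1,4)→{4}; (2,6)→{2,6}; (3,1)→{1,4}; (4,3)→{1,3,5}; (5,5)→{4,5,6}; (7,2)→{1,2,3}. Safe: 7. Place at column 7.
Columns [4, 6, 1, 3, 5, 7, 2], r−c [-3, -4, 2, 1, 0, -1, 5], r+c [5, 8, 4, 7, 10, 13, 9] are all distinct, so no two queens attack.

(1,4) (2,6) (3,1) (4,3) (5,5) (6,7) (7,2)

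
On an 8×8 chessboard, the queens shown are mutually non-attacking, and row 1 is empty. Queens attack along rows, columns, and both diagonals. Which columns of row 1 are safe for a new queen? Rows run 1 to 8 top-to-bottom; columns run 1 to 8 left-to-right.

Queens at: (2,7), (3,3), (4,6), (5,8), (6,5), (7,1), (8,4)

columns 2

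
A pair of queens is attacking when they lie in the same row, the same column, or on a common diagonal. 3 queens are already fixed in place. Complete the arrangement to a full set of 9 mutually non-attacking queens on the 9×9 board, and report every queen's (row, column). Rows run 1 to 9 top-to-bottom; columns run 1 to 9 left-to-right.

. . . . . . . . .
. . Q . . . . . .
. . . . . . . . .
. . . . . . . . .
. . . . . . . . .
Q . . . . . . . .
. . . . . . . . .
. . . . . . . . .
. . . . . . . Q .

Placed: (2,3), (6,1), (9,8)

(1,7) (2,3) (3,6) (4,2) (5,5) (6,1) (7,9) (8,4) (9,8)

Row 1: attacked by (2,3)→{2,3,4}; (6,1)→{1,6}; (9,8)→{8}. Safe: 5, 7, 9. Place at column 7.
Row 3: attacked by (1,7)→{5,7,9}; (2,3)→{2,3,4}; (6,1)→{1,4}; (9,8)→{2,8}. Safe: 6. Place at column 6.
Row 4: attacked by (1,7)→{4,7}; (2,3)→{1,3,5}; (3,6)→{5,6,7}; (6,1)→{1,3}; (9,8)→{3,8}. Safe: 2, 9. Place at column 2.
Row 5: attacked by (1,7)→{3,7}; (2,3)→{3,6}; (3,6)→{4,6,8}; (4,2)→{1,2,3}; (6,1)→{1,2}; (9,8)→{4,8}. Safe: 5, 9. Place at column 5.
Row 7: attacked by (1,7)→{1,7}; (2,3)→{3,8}; (3,6)→{2,6}; (4,2)→{2,5}; (5,5)→{3,5,7}; (6,1)→{1,2}; (9,8)→{6,8}. Safe: 4, 9. Place at column 9.
Row 8: attacked by (1,7)→{7}; (2,3)→{3,9}; (3,6)→{1,6}; (4,2)→{2,6}; (5,5)→{2,5,8}; (6,1)→{1,3}; (7,9)→{8,9}; (9,8)→{7,8,9}. Safe: 4. Place at column 4.
Columns [7, 3, 6, 2, 5, 1, 9, 4, 8], r−c [-6, -1, -3, 2, 0, 5, -2, 4, 1], r+c [8, 5, 9, 6, 10, 7, 16, 12, 17] are all distinct, so no two queens attack.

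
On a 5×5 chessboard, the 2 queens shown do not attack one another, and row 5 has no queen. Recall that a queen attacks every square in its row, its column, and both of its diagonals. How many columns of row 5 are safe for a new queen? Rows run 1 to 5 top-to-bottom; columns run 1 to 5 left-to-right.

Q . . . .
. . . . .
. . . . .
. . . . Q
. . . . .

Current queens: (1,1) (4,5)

(1,1) attacks row 5 at column 1 and diagonals 5.
(4,5) attacks row 5 at column 5 and diagonals 4.
Attacked columns: {1, 4, 5}. Safe: {2, 3}.

2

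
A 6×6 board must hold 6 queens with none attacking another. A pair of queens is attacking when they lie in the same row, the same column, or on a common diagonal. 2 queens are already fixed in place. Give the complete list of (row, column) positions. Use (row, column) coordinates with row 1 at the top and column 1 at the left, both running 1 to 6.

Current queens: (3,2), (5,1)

Row 1: attacked by (3,2)→{2,4}; (5,1)→{1,5}. Safe: 3, 6. Place at column 3.
Row 2: attacked by (1,3)→{2,3,4}; (3,2)→{1,2,3}; (5,1)→{1,4}. Safe: 5, 6. Place at column 6.
Row 4: attacked by (1,3)→{3,6}; (2,6)→{4,6}; (3,2)→{1,2,3}; (5,1)→{1,2}. Safe: 5. Place at column 5.
Row 6: attacked by (1,3)→{3}; (2,6)→{2,6}; (3,2)→{2,5}; (4,5)→{3,5}; (5,1)→{1,2}. Safe: 4. Place at column 4.
Columns [3, 6, 2, 5, 1, 4], r−c [-2, -4, 1, -1, 4, 2], r+c [4, 8, 5, 9, 6, 10] are all distinct, so no two queens attack.

(1,3) (2,6) (3,2) (4,5) (5,1) (6,4)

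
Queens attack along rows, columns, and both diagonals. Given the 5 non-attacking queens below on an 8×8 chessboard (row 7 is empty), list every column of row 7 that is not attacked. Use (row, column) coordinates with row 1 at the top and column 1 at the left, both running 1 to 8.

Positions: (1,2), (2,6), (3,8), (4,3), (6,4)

columns 7

(1,2) attacks row 7 at column 2 and diagonals 8.
(2,6) attacks row 7 at column 6 and diagonals 1.
(3,8) attacks row 7 at column 8 and diagonals 4.
(4,3) attacks row 7 at column 3 and diagonals 6.
(6,4) attacks row 7 at column 4 and diagonals 3, 5.
Attacked columns: {1, 2, 3, 4, 5, 6, 8}. Safe: {7}.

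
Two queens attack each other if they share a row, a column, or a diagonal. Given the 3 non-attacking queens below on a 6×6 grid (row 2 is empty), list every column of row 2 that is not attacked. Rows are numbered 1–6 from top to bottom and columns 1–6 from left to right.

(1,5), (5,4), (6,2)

columns 3

(1,5) attacks row 2 at column 5 and diagonals 4, 6.
(5,4) attacks row 2 at column 4 and diagonals 1.
(6,2) attacks row 2 at column 2 and diagonals 6.
Attacked columns: {1, 2, 4, 5, 6}. Safe: {3}.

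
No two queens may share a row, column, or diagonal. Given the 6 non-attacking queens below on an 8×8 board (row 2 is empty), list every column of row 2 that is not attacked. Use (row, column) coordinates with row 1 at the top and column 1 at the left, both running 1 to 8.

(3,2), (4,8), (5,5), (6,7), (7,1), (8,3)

columns 4

(3,2) attacks row 2 at column 2 and diagonals 1, 3.
(4,8) attacks row 2 at column 8 and diagonals 6.
(5,5) attacks row 2 at column 5 and diagonals 2, 8.
(6,7) attacks row 2 at column 7 and diagonals 3.
(7,1) attacks row 2 at column 1 and diagonals 6.
(8,3) attacks row 2 at column 3.
Attacked columns: {1, 2, 3, 5, 6, 7, 8}. Safe: {4}.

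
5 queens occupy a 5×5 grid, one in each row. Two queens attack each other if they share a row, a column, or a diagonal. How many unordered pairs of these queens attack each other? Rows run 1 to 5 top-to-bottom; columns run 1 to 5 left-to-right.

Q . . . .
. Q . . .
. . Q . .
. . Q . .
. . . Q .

5

Same column: (3,3)–(4,3) (column 3).
Same diagonal: (1,1)–(2,2) (|1−2| = |1−2| = 1); (1,1)–(3,3) (|1−3| = |1−3| = 2); (2,2)–(3,3) (|2−3| = |2−3| = 1); (4,3)–(5,4) (|4−5| = |3−4| = 1).
Total attacking pairs: 5.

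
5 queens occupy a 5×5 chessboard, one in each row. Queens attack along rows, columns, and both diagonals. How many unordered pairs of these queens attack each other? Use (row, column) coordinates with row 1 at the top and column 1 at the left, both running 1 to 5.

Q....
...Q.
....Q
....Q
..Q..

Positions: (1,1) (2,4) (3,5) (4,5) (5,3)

Same column: (3,5)–(4,5) (column 5).
Same diagonal: (2,4)–(3,5) (|2−3| = |4−5| = 1); (3,5)–(5,3) (|3−5| = |5−3| = 2).
Total attacking pairs: 3.

3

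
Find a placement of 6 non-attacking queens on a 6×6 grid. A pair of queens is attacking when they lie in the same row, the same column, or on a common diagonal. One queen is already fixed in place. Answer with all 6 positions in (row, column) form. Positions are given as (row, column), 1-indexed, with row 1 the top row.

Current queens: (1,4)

Row 2: attacked by (1,4)→{3,4,5}. Safe: 1, 2, 6. Place at column 1.
Row 3: attacked by (1,4)→{2,4,6}; (2,1)→{1,2}. Safe: 3, 5. Place at column 5.
Row 4: attacked by (1,4)→{1,4}; (2,1)→{1,3}; (3,5)→{4,5,6}. Safe: 2. Place at column 2.
Row 5: attacked by (1,4)→{4}; (2,1)→{1,4}; (3,5)→{3,5}; (4,2)→{1,2,3}. Safe: 6. Place at column 6.
Row 6: attacked by (1,4)→{4}; (2,1)→{1,5}; (3,5)→{2,5}; (4,2)→{2,4}; (5,6)→{5,6}. Safe: 3. Place at column 3.
Columns [4, 1, 5, 2, 6, 3], r−c [-3, 1, -2, 2, -1, 3], r+c [5, 3, 8, 6, 11, 9] are all distinct, so no two queens attack.

(1,4) (2,1) (3,5) (4,2) (5,6) (6,3)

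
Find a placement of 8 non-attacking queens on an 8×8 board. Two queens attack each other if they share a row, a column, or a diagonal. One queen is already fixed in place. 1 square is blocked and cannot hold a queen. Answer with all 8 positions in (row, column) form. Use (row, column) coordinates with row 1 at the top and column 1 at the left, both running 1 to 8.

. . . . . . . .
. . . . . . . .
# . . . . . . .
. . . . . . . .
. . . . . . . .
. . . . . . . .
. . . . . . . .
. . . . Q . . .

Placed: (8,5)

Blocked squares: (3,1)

Row 1: attacked by (8,5)→{5}. Safe: 1, 2, 3, 4, 6, 7, 8. Place at column 1.
Row 2: attacked by (1,1)→{1,2}; (8,5)→{5}. Safe: 3, 4, 6, 7, 8. Place at column 6.
Row 3: attacked by (1,1)→{1,3}; (2,6)→{5,6,7}; (8,5)→{5}. Blocked: 1. Safe: 2, 4, 8. Place at column 8.
Row 4: attacked by (1,1)→{1,4}; (2,6)→{4,6,8}; (3,8)→{7,8}; (8,5)→{1,5}. Safe: 2, 3. Place at column 3.
Row 5: attacked by (1,1)→{1,5}; (2,6)→{3,6}; (3,8)→{6,8}; (4,3)→{2,3,4}; (8,5)→{2,5,8}. Safe: 7. Place at column 7.
Row 6: attacked by (1,1)→{1,6}; (2,6)→{2,6}; (3,8)→{5,8}; (4,3)→{1,3,5}; (5,7)→{6,7,8}; (8,5)→{3,5,7}. Safe: 4. Place at column 4.
Row 7: attacked by (1,1)→{1,7}; (2,6)→{1,6}; (3,8)→{4,8}; (4,3)→{3,6}; (5,7)→{5,7}; (6,4)→{3,4,5}; (8,5)→{4,5,6}. Safe: 2. Place at column 2.
Columns [1, 6, 8, 3, 7, 4, 2, 5], r−c [0, -4, -5, 1, -2, 2, 5, 3], r+c [2, 8, 11, 7, 12, 10, 9, 13] are all distinct, so no two queens attack.

(1,1) (2,6) (3,8) (4,3) (5,7) (6,4) (7,2) (8,5)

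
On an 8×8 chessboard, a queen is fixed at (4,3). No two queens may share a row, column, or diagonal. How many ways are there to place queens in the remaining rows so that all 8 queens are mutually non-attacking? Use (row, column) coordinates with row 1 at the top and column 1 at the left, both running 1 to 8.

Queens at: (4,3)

12

Branch on row 1: col 1 → 1; col 2 → 1; col 4 → 6; col 5 → 1; col 7 → 1; col 8 → 2.
Sum: 1 + 1 + 6 + 1 + 1 + 2 = 12.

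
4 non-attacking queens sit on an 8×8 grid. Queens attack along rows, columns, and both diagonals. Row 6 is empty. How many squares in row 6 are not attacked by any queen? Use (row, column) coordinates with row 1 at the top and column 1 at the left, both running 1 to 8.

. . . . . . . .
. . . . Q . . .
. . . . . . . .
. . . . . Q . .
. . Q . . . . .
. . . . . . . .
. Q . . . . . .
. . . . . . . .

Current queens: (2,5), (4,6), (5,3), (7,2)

1

(2,5) attacks row 6 at column 5 and diagonals 1.
(4,6) attacks row 6 at column 6 and diagonals 4, 8.
(5,3) attacks row 6 at column 3 and diagonals 2, 4.
(7,2) attacks row 6 at column 2 and diagonals 1, 3.
Attacked columns: {1, 2, 3, 4, 5, 6, 8}. Safe: {7}.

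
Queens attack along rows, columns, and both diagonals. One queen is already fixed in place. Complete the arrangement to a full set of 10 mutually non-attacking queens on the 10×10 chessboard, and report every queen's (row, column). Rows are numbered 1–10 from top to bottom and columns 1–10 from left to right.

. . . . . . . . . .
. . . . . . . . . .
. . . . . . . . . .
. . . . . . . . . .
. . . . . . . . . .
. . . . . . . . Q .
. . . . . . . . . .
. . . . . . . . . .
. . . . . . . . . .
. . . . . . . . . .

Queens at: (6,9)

Row 1: attacked by (6,9)→{4,9}. Safe: 1, 2, 3, 5, 6, 7, 8, 10. Place at column 6.
Row 2: attacked by (1,6)→{5,6,7}; (6,9)→{5,9}. Safe: 1, 2, 3, 4, 8, 10. Place at column 2.
Row 3: attacked by (1,6)→{4,6,8}; (2,2)→{1,2,3}; (6,9)→{6,9}. Safe: 5, 7, 10. Place at column 7.
Row 4: attacked by (1,6)→{3,6,9}; (2,2)→{2,4}; (3,7)→{6,7,8}; (6,9)→{7,9}. Safe: 1, 5, 10. Place at column 5.
Row 5: attacked by (1,6)→{2,6,10}; (2,2)→{2,5}; (3,7)→{5,7,9}; (4,5)→{4,5,6}; (6,9)→{8,9,10}. Safe: 1, 3. Place at column 1.
Row 7: attacked by (1,6)→{6}; (2,2)→{2,7}; (3,7)→{3,7}; (4,5)→{2,5,8}; (5,1)→{1,3}; (6,9)→{8,9,10}. Safe: 4. Place at column 4.
Row 8: attacked by (1,6)→{6}; (2,2)→{2,8}; (3,7)→{2,7}; (4,5)→{1,5,9}; (5,1)→{1,4}; (6,9)→{7,9}; (7,4)→{3,4,5}. Safe: 10. Place at column 10.
Row 9: attacked by (1,6)→{6}; (2,2)→{2,9}; (3,7)→{1,7}; (4,5)→{5,10}; (5,1)→{1,5}; (6,9)→{6,9}; (7,4)→{2,4,6}; (8,10)→{9,10}. Safe: 3, 8. Place at column 8.
Row 10: attacked by (1,6)→{6}; (2,2)→{2,10}; (3,7)→{7}; (4,5)→{5}; (5,1)→{1,6}; (6,9)→{5,9}; (7,4)→{1,4,7}; (8,10)→{8,10}; (9,8)→{7,8,9}. Safe: 3. Place at column 3.
Columns [6, 2, 7, 5, 1, 9, 4, 10, 8, 3], r−c [-5, 0, -4, -1, 4, -3, 3, -2, 1, 7], r+c [7, 4, 10, 9, 6, 15, 11, 18, 17, 13] are all distinct, so no two queens attack.

(1,6) (2,2) (3,7) (4,5) (5,1) (6,9) (7,4) (8,10) (9,8) (10,3)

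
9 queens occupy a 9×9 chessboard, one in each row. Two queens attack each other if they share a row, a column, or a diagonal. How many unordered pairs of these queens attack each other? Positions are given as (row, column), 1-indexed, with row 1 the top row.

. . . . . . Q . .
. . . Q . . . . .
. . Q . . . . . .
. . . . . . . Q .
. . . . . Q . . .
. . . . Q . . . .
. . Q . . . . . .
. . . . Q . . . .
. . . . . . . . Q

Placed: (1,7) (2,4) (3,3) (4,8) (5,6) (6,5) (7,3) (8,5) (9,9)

5

Same column: (3,3)–(7,3) (column 3); (6,5)–(8,5) (column 5).
Same diagonal: (2,4)–(3,3) (|2−3| = |4−3| = 1); (3,3)–(9,9) (|3−9| = |3−9| = 6); (5,6)–(6,5) (|5−6| = |6−5| = 1).
Total attacking pairs: 5.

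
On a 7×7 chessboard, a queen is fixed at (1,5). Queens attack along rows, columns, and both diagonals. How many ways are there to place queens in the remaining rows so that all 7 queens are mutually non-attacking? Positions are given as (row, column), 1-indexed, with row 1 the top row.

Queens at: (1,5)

Branch on row 2: col 1 → 2; col 2 → 1; col 3 → 1; col 7 → 2.
Sum: 2 + 1 + 1 + 2 = 6.

6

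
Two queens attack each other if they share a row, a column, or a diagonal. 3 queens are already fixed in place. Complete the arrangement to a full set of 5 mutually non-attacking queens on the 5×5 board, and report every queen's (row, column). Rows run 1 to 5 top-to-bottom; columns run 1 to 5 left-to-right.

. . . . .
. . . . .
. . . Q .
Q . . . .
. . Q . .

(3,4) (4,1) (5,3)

Row 1: attacked by (3,4)→{2,4}; (4,1)→{1,4}; (5,3)→{3}. Safe: 5. Place at column 5.
Row 2: attacked by (1,5)→{4,5}; (3,4)→{3,4,5}; (4,1)→{1,3}; (5,3)→{3}. Safe: 2. Place at column 2.
Columns [5, 2, 4, 1, 3], r−c [-4, 0, -1, 3, 2], r+c [6, 4, 7, 5, 8] are all distinct, so no two queens attack.

(1,5) (2,2) (3,4) (4,1) (5,3)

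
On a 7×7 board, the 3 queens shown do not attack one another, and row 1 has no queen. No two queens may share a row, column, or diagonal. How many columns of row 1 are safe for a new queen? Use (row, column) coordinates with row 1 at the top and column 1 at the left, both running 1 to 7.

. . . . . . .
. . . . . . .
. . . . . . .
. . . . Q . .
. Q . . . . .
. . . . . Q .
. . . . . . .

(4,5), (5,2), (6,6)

(4,5) attacks row 1 at column 5 and diagonals 2.
(5,2) attacks row 1 at column 2 and diagonals 6.
(6,6) attacks row 1 at column 6 and diagonals 1.
Attacked columns: {1, 2, 5, 6}. Safe: {3, 4, 7}.

3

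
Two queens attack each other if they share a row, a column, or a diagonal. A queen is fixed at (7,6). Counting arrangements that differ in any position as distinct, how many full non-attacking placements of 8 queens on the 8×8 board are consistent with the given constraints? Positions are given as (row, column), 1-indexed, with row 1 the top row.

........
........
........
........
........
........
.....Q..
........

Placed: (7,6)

14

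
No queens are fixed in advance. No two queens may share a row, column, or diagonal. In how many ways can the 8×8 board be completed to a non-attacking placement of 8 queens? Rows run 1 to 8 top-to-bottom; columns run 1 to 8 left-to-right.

Branch on row 1: col 1 → 4; col 2 → 8; col 3 → 16; col 4 → 18; col 5 → 18; col 6 → 16; col 7 → 8; col 8 → 4.
Sum: 4 + 8 + 16 + 18 + 18 + 16 + 8 + 4 = 92.
(This is the classic 8-queens count.)

92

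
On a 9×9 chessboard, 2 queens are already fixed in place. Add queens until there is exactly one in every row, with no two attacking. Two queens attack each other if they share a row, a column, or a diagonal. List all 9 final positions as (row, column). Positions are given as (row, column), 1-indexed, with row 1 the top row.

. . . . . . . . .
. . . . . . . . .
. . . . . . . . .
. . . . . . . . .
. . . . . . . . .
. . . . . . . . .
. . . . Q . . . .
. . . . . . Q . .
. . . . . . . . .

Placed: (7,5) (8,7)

Row 1: attacked by (7,5)→{5}; (8,7)→{7}. Safe: 1, 2, 3, 4, 6, 8, 9. Place at column 9.
Row 2: attacked by (1,9)→{8,9}; (7,5)→{5}; (8,7)→{1,7}. Safe: 2, 3, 4, 6. Place at column 3.
Row 3: attacked by (1,9)→{7,9}; (2,3)→{2,3,4}; (7,5)→{1,5,9}; (8,7)→{2,7}. Safe: 6, 8. Place at column 6.
Row 4: attacked by (1,9)→{6,9}; (2,3)→{1,3,5}; (3,6)→{5,6,7}; (7,5)→{2,5,8}; (8,7)→{3,7}. Safe: 4. Place at column 4.
Row 5: attacked by (1,9)→{5,9}; (2,3)→{3,6}; (3,6)→{4,6,8}; (4,4)→{3,4,5}; (7,5)→{3,5,7}; (8,7)→{4,7}. Safe: 1, 2. Place at column 1.
Row 6: attacked by (1,9)→{4,9}; (2,3)→{3,7}; (3,6)→{3,6,9}; (4,4)→{2,4,6}; (5,1)→{1,2}; (7,5)→{4,5,6}; (8,7)→{5,7,9}. Safe: 8. Place at column 8.
Row 9: attacked by (1,9)→{1,9}; (2,3)→{3}; (3,6)→{6}; (4,4)→{4,9}; (5,1)→{1,5}; (6,8)→{5,8}; (7,5)→{3,5,7}; (8,7)→{6,7,8}. Safe: 2. Place at column 2.
Columns [9, 3, 6, 4, 1, 8, 5, 7, 2], r−c [-8, -1, -3, 0, 4, -2, 2, 1, 7], r+c [10, 5, 9, 8, 6, 14, 12, 15, 11] are all distinct, so no two queens attack.

(1,9) (2,3) (3,6) (4,4) (5,1) (6,8) (7,5) (8,7) (9,2)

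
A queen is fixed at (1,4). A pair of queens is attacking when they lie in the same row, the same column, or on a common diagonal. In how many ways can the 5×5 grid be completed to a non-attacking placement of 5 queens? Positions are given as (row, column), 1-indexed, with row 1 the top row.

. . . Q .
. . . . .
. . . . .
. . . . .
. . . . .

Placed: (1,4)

Branch on row 2: col 1 → 1; col 2 → 1.
Sum: 1 + 1 = 2.

2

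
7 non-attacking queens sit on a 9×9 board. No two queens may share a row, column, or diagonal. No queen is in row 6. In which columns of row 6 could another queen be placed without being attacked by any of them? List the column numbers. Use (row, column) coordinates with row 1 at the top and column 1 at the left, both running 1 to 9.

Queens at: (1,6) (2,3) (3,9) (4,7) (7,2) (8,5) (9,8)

columns 4

(1,6) attacks row 6 at column 6 and diagonals 1.
(2,3) attacks row 6 at column 3 and diagonals 7.
(3,9) attacks row 6 at column 9 and diagonals 6.
(4,7) attacks row 6 at column 7 and diagonals 5, 9.
(7,2) attacks row 6 at column 2 and diagonals 1, 3.
(8,5) attacks row 6 at column 5 and diagonals 3, 7.
(9,8) attacks row 6 at column 8 and diagonals 5.
Attacked columns: {1, 2, 3, 5, 6, 7, 8, 9}. Safe: {4}.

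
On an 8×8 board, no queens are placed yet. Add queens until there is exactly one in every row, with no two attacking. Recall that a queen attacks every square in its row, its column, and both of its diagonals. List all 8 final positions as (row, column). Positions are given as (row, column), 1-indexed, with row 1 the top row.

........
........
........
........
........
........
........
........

(1,6) (2,3) (3,7) (4,4) (5,1) (6,8) (7,2) (8,5)

Row 1: Safe: 1, 2, 3, 4, 5, 6, 7, 8. Place at column 6.
Row 2: attacked by (1,6)→{5,6,7}. Safe: 1, 2, 3, 4, 8. Place at column 3.
Row 3: attacked by (1,6)→{4,6,8}; (2,3)→{2,3,4}. Safe: 1, 5, 7. Place at column 7.
Row 4: attacked by (1,6)→{3,6}; (2,3)→{1,3,5}; (3,7)→{6,7,8}. Safe: 2, 4. Place at column 4.
Row 5: attacked by (1,6)→{2,6}; (2,3)→{3,6}; (3,7)→{5,7}; (4,4)→{3,4,5}. Safe: 1, 8. Place at column 1.
Row 6: attacked by (1,6)→{1,6}; (2,3)→{3,7}; (3,7)→{4,7}; (4,4)→{2,4,6}; (5,1)→{1,2}. Safe: 5, 8. Place at column 8.
Row 7: attacked by (1,6)→{6}; (2,3)→{3,8}; (3,7)→{3,7}; (4,4)→{1,4,7}; (5,1)→{1,3}; (6,8)→{7,8}. Safe: 2, 5. Place at column 2.
Row 8: attacked by (1,6)→{6}; (2,3)→{3}; (3,7)→{2,7}; (4,4)→{4,8}; (5,1)→{1,4}; (6,8)→{6,8}; (7,2)→{1,2,3}. Safe: 5. Place at column 5.
Columns [6, 3, 7, 4, 1, 8, 2, 5], r−c [-5, -1, -4, 0, 4, -2, 5, 3], r+c [7, 5, 10, 8, 6, 14, 9, 13] are all distinct, so no two queens attack.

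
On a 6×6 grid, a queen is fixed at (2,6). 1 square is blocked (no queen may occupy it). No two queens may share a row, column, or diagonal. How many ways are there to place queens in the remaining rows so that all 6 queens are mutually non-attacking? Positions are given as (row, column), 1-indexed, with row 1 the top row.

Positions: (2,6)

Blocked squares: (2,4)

Branch on row 1: col 1 → 0; col 2 → 0; col 3 → 1; col 4 → 0.
Sum: 0 + 0 + 1 + 0 = 1.

1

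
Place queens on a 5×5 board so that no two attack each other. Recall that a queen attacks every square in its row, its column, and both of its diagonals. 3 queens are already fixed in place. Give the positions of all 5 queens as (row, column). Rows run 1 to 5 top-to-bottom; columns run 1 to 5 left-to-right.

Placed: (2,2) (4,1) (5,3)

(1,5) (2,2) (3,4) (4,1) (5,3)

Row 1: attacked by (2,2)→{1,2,3}; (4,1)→{1,4}; (5,3)→{3}. Safe: 5. Place at column 5.
Row 3: attacked by (1,5)→{3,5}; (2,2)→{1,2,3}; (4,1)→{1,2}; (5,3)→{1,3,5}. Safe: 4. Place at column 4.
Columns [5, 2, 4, 1, 3], r−c [-4, 0, -1, 3, 2], r+c [6, 4, 7, 5, 8] are all distinct, so no two queens attack.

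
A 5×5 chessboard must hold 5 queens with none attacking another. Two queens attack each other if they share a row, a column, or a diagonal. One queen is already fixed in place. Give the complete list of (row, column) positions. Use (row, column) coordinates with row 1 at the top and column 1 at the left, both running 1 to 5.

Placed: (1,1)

(1,1) (2,4) (3,2) (4,5) (5,3)

Row 2: attacked by (1,1)→{1,2}. Safe: 3, 4, 5. Place at column 4.
Row 3: attacked by (1,1)→{1,3}; (2,4)→{3,4,5}. Safe: 2. Place at column 2.
Row 4: attacked by (1,1)→{1,4}; (2,4)→{2,4}; (3,2)→{1,2,3}. Safe: 5. Place at column 5.
Row 5: attacked by (1,1)→{1,5}; (2,4)→{1,4}; (3,2)→{2,4}; (4,5)→{4,5}. Safe: 3. Place at column 3.
Columns [1, 4, 2, 5, 3], r−c [0, -2, 1, -1, 2], r+c [2, 6, 5, 9, 8] are all distinct, so no two queens attack.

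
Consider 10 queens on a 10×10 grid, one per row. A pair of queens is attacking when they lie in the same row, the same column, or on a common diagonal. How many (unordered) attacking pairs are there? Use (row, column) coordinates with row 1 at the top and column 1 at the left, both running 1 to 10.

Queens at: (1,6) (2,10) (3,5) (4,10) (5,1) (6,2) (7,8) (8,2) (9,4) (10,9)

4

Same column: (2,10)–(4,10) (column 10); (6,2)–(8,2) (column 2).
Same diagonal: (3,5)–(6,2) (|3−6| = |5−2| = 3); (5,1)–(6,2) (|5−6| = |1−2| = 1).
Total attacking pairs: 4.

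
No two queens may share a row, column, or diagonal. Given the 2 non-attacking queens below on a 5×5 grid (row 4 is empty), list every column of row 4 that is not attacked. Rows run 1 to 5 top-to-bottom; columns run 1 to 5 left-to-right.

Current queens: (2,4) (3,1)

columns 3, 5

(2,4) attacks row 4 at column 4 and diagonals 2.
(3,1) attacks row 4 at column 1 and diagonals 2.
Attacked columns: {1, 2, 4}. Safe: {3, 5}.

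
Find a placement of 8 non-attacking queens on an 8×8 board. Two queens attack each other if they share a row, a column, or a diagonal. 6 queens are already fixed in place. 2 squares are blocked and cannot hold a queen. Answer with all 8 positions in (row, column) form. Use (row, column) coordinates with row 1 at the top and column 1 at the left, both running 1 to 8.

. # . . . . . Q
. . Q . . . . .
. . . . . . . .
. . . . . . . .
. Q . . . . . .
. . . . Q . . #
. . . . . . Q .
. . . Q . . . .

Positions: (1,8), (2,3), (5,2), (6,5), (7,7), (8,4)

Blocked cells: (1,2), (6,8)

(1,8) (2,3) (3,1) (4,6) (5,2) (6,5) (7,7) (8,4)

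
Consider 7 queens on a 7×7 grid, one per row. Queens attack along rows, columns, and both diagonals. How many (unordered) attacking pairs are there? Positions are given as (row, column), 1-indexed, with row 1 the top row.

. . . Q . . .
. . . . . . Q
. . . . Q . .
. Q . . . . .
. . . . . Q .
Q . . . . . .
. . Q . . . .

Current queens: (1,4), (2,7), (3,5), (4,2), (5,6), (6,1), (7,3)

All columns are distinct and no two queens satisfy |Δrow| = |Δcol|, so no pair attacks.

0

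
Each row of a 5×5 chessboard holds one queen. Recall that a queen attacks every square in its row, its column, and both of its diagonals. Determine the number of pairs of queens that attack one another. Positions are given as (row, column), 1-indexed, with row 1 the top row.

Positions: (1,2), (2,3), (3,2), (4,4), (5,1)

3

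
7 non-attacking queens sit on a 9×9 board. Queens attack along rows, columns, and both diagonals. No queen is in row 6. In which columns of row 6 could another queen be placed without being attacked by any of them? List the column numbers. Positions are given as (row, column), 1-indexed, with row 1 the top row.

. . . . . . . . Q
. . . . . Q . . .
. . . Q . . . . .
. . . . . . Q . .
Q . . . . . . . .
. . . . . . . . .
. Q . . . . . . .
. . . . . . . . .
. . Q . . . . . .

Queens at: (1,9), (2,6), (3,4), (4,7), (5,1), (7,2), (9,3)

(1,9) attacks row 6 at column 9 and diagonals 4.
(2,6) attacks row 6 at column 6 and diagonals 2.
(3,4) attacks row 6 at column 4 and diagonals 1, 7.
(4,7) attacks row 6 at column 7 and diagonals 5, 9.
(5,1) attacks row 6 at column 1 and diagonals 2.
(7,2) attacks row 6 at column 2 and diagonals 1, 3.
(9,3) attacks row 6 at column 3 and diagonals 6.
Attacked columns: {1, 2, 3, 4, 5, 6, 7, 9}. Safe: {8}.

columns 8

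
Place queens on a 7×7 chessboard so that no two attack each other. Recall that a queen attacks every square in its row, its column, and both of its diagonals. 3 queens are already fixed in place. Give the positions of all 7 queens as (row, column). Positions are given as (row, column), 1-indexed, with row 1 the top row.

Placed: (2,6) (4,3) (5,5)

Row 1: attacked by (2,6)→{5,6,7}; (4,3)→{3,6}; (5,5)→{1,5}. Safe: 2, 4. Place at column 4.
Row 3: attacked by (1,4)→{2,4,6}; (2,6)→{5,6,7}; (4,3)→{2,3,4}; (5,5)→{3,5,7}. Safe: 1. Place at column 1.
Row 6: attacked by (1,4)→{4}; (2,6)→{2,6}; (3,1)→{1,4}; (4,3)→{1,3,5}; (5,5)→{4,5,6}. Safe: 7. Place at column 7.
Row 7: attacked by (1,4)→{4}; (2,6)→{1,6}; (3,1)→{1,5}; (4,3)→{3,6}; (5,5)→{3,5,7}; (6,7)→{6,7}. Safe: 2. Place at column 2.
Columns [4, 6, 1, 3, 5, 7, 2], r−c [-3, -4, 2, 1, 0, -1, 5], r+c [5, 8, 4, 7, 10, 13, 9] are all distinct, so no two queens attack.

(1,4) (2,6) (3,1) (4,3) (5,5) (6,7) (7,2)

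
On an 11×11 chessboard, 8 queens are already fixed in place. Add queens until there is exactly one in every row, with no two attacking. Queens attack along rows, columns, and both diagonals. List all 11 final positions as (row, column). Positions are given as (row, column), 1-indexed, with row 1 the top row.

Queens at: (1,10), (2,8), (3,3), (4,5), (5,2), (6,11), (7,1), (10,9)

(1,10) (2,8) (3,3) (4,5) (5,2) (6,11) (7,1) (8,6) (9,4) (10,9) (11,7)

Row 8: attacked by (1,10)→{3,10}; (2,8)→{2,8}; (3,3)→{3,8}; (4,5)→{1,5,9}; (5,2)→{2,5}; (6,11)→{9,11}; (7,1)→{1,2}; (10,9)→{7,9,11}. Safe: 4, 6. Place at column 6.
Row 9: attacked by (1,10)→{2,10}; (2,8)→{1,8}; (3,3)→{3,9}; (4,5)→{5,10}; (5,2)→{2,6}; (6,11)→{8,11}; (7,1)→{1,3}; (8,6)→{5,6,7}; (10,9)→{8,9,10}. Safe: 4. Place at column 4.
Row 11: attacked by (1,10)→{10}; (2,8)→{8}; (3,3)→{3,11}; (4,5)→{5}; (5,2)→{2,8}; (6,11)→{6,11}; (7,1)→{1,5}; (8,6)→{3,6,9}; (9,4)→{2,4,6}; (10,9)→{8,9,10}. Safe: 7. Place at column 7.
Columns [10, 8, 3, 5, 2, 11, 1, 6, 4, 9, 7], r−c [-9, -6, 0, -1, 3, -5, 6, 2, 5, 1, 4], r+c [11, 10, 6, 9, 7, 17, 8, 14, 13, 19, 18] are all distinct, so no two queens attack.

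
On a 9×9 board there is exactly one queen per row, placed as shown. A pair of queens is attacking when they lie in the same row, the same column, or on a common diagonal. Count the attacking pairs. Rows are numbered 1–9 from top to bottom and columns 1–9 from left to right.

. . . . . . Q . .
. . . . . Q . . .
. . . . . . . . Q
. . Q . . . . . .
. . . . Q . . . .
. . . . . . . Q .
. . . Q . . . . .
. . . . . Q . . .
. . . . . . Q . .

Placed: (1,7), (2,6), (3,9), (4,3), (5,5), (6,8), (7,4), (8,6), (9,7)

6

Same column: (1,7)–(9,7) (column 7); (2,6)–(8,6) (column 6).
Same diagonal: (1,7)–(2,6) (|1−2| = |7−6| = 1); (1,7)–(3,9) (|1−3| = |7−9| = 2); (6,8)–(8,6) (|6−8| = |8−6| = 2); (8,6)–(9,7) (|8−9| = |6−7| = 1).
Total attacking pairs: 6.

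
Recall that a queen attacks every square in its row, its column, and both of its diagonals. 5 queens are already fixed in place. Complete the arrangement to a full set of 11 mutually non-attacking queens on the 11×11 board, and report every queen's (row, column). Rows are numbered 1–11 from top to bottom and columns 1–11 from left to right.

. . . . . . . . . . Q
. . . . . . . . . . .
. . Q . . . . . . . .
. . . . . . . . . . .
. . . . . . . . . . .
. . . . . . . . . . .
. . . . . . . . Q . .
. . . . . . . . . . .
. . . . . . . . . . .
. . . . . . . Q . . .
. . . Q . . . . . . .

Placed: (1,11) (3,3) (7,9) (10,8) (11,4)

Row 2: attacked by (1,11)→{10,11}; (3,3)→{2,3,4}; (7,9)→{4,9}; (10,8)→{8}; (11,4)→{4}. Safe: 1, 5, 6, 7. Place at column 7.
Row 4: attacked by (1,11)→{8,11}; (2,7)→{5,7,9}; (3,3)→{2,3,4}; (7,9)→{6,9}; (10,8)→{2,8}; (11,4)→{4,11}. Safe: 1, 10. Place at column 10.
Row 5: attacked by (1,11)→{7,11}; (2,7)→{4,7,10}; (3,3)→{1,3,5}; (4,10)→{9,10,11}; (7,9)→{7,9,11}; (10,8)→{3,8}; (11,4)→{4,10}. Safe: 2, 6. Place at column 6.
Row 6: attacked by (1,11)→{6,11}; (2,7)→{3,7,11}; (3,3)→{3,6}; (4,10)→{8,10}; (5,6)→{5,6,7}; (7,9)→{8,9,10}; (10,8)→{4,8}; (11,4)→{4,9}. Safe: 1, 2. Place at column 2.
Row 8: attacked by (1,11)→{4,11}; (2,7)→{1,7}; (3,3)→{3,8}; (4,10)→{6,10}; (5,6)→{3,6,9}; (6,2)→{2,4}; (7,9)→{8,9,10}; (10,8)→{6,8,10}; (11,4)→{1,4,7}. Safe: 5. Place at column 5.
Row 9: attacked by (1,11)→{3,11}; (2,7)→{7}; (3,3)→{3,9}; (4,10)→{5,10}; (5,6)→{2,6,10}; (6,2)→{2,5}; (7,9)→{7,9,11}; (8,5)→{4,5,6}; (10,8)→{7,8,9}; (11,4)→{2,4,6}. Safe: 1. Place at column 1.
Columns [11, 7, 3, 10, 6, 2, 9, 5, 1, 8, 4], r−c [-10, -5, 0, -6, -1, 4, -2, 3, 8, 2, 7], r+c [12, 9, 6, 14, 11, 8, 16, 13, 10, 18, 15] are all distinct, so no two queens attack.

(1,11) (2,7) (3,3) (4,10) (5,6) (6,2) (7,9) (8,5) (9,1) (10,8) (11,4)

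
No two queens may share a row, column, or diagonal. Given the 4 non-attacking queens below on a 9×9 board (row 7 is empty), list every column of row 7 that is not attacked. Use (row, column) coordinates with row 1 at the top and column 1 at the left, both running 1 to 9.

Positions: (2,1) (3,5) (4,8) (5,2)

columns 3, 7

(2,1) attacks row 7 at column 1 and diagonals 6.
(3,5) attacks row 7 at column 5 and diagonals 1, 9.
(4,8) attacks row 7 at column 8 and diagonals 5.
(5,2) attacks row 7 at column 2 and diagonals 4.
Attacked columns: {1, 2, 4, 5, 6, 8, 9}. Safe: {3, 7}.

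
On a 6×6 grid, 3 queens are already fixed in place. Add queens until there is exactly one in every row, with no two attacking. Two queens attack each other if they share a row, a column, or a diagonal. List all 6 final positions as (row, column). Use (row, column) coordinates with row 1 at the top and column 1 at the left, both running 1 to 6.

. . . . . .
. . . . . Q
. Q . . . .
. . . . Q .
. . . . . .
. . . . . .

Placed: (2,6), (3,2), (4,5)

Row 1: attacked by (2,6)→{5,6}; (3,2)→{2,4}; (4,5)→{2,5}. Safe: 1, 3. Place at column 3.
Row 5: attacked by (1,3)→{3}; (2,6)→{3,6}; (3,2)→{2,4}; (4,5)→{4,5,6}. Safe: 1. Place at column 1.
Row 6: attacked by (1,3)→{3}; (2,6)→{2,6}; (3,2)→{2,5}; (4,5)→{3,5}; (5,1)→{1,2}. Safe: 4. Place at column 4.
Columns [3, 6, 2, 5, 1, 4], r−c [-2, -4, 1, -1, 4, 2], r+c [4, 8, 5, 9, 6, 10] are all distinct, so no two queens attack.

(1,3) (2,6) (3,2) (4,5) (5,1) (6,4)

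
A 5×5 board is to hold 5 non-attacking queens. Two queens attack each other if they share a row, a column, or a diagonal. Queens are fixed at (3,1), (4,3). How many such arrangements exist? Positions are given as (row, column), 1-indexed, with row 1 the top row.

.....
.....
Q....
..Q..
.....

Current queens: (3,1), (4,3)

1

Branch on row 1: col 2 → 1; col 4 → 0; col 5 → 0.
Sum: 1 + 0 + 0 = 1.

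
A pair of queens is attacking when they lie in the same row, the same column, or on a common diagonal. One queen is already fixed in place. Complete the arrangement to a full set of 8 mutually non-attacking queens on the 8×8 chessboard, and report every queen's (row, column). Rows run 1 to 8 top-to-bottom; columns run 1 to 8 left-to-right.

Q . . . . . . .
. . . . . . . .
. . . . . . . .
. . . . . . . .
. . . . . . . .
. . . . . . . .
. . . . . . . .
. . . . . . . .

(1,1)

(1,1) (2,7) (3,4) (4,6) (5,8) (6,2) (7,5) (8,3)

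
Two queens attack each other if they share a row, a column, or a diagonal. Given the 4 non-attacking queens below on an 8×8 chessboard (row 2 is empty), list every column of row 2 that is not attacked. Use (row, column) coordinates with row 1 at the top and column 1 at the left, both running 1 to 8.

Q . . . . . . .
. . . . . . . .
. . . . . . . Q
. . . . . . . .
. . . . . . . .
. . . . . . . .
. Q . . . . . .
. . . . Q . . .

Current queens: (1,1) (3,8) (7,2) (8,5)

(1,1) attacks row 2 at column 1 and diagonals 2.
(3,8) attacks row 2 at column 8 and diagonals 7.
(7,2) attacks row 2 at column 2 and diagonals 7.
(8,5) attacks row 2 at column 5.
Attacked columns: {1, 2, 5, 7, 8}. Safe: {3, 4, 6}.

columns 3, 4, 6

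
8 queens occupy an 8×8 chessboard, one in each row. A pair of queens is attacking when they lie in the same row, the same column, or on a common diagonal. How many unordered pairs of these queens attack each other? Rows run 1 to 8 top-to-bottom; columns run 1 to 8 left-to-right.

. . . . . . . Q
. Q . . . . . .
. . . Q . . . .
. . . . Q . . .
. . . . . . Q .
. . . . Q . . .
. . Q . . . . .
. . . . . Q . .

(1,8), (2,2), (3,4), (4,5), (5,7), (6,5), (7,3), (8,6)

3

Same column: (4,5)–(6,5) (column 5).
Same diagonal: (1,8)–(4,5) (|1−4| = |8−5| = 3); (3,4)–(4,5) (|3−4| = |4−5| = 1).
Total attacking pairs: 3.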